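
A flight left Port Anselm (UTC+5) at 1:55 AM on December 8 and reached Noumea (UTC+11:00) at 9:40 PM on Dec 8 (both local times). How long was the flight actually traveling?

Departure in UTC: 1:55 AM − 5:00 = 8:55 PM on Dec 7.
Arrival in UTC: 9:40 PM − 11:00 = 10:40 AM on Dec 8.
Elapsed = 10:40 AM − 8:55 PM (+1 day) = 13 hours 45 minutes.

13 hours 45 minutes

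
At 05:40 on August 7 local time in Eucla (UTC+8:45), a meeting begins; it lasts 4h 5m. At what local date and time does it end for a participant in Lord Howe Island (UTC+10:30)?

11:30 on Aug 7

Lord Howe Island is 1:45 ahead of Eucla.
After 4 hours and 5 minutes it is 09:45 in Eucla.
Shift by the zone difference: 09:45 + 1:45 = 11:30 on Aug 7 in Lord Howe Island.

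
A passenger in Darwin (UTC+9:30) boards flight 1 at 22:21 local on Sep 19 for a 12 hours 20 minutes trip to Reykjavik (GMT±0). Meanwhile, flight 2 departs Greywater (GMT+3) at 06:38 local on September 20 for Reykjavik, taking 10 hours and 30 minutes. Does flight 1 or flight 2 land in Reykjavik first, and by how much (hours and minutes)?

the first, by 12 hours 57 minutes

Flight 1 in UTC: 22:21 − 9:30 = 12:51 on Sep 19.
+12 hours and 20 minutes → arrive 01:11 UTC on Sep 20.
Flight 2 in UTC: 06:38 − 3:00 = 03:38 on Sep 20.
+10 hours 30 minutes → arrive 14:08 UTC on Sep 20.
Flight 1 lands earlier by 12 hours 57 minutes.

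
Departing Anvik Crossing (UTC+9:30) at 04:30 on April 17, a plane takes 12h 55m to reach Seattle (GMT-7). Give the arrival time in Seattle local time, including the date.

00:55 on April 17

Convert departure to UTC: 04:30 − 9:30 = 19:00 UTC on Apr 16.
Add 12 hours and 55 minutes travel time → 07:55 UTC (Apr 17).
Seattle is UTC−7:00, so local arrival = 07:55 − 7:00 = 00:55 on Apr 17.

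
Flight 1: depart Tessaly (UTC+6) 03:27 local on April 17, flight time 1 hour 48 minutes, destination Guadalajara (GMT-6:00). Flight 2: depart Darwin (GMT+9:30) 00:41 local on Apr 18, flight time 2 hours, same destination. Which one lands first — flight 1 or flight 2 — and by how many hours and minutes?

the first, by 17 hours 56 minutes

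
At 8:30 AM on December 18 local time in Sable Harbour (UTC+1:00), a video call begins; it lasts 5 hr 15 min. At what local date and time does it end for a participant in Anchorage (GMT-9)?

Convert start to UTC: 8:30 AM − 1:00 = 7:30 AM UTC on Dec 18.
Add 5 hours and 15 minutes duration → 12:45 PM UTC.
Anchorage is UTC−9:00, so local end time = 12:45 PM − 9:00 = 3:45 AM on Dec 18.

3:45 AM on December 18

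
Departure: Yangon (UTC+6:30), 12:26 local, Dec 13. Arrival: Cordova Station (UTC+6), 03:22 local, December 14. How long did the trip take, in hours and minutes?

Cordova Station is 0:30 behind Yangon.
Clock-face elapsed time (ignoring zones) is 14 hours 56 minutes.
Actual elapsed = 14 hours 56 minutes + 0:30 = 15 hours 26 minutes.

15 hours 26 minutes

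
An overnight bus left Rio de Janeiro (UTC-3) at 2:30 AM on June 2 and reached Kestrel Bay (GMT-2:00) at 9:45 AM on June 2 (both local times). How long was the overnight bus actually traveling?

Departure in UTC: 2:30 AM + 3:00 = 5:30 AM on Jun 2.
Arrival in UTC: 9:45 AM + 2:00 = 11:45 AM on Jun 2.
Elapsed = 11:45 AM − 5:30 AM = 6 hours 15 minutes.

6 hours 15 minutes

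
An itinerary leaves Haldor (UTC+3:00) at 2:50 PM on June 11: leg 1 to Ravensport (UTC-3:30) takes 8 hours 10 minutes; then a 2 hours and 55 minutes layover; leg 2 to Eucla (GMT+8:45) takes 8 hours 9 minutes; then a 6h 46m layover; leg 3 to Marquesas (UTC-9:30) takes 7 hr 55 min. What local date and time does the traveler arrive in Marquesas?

12:15 PM on Jun 12

Convert departure to UTC: 2:50 PM − 3:00 = 11:50 AM UTC on Jun 11.
Add 8 hours and 10 minutes leg 1 → 8:00 PM UTC.
Add 2 hours 55 minutes layover in Ravensport → 10:55 PM UTC.
Add 8 hours and 9 minutes leg 2 → 7:04 AM UTC (Jun 12).
Add 6 hours and 46 minutes layover in Eucla → 1:50 PM UTC.
Add 7 hours 55 minutes leg 3 → 9:45 PM UTC.
Marquesas is UTC−9:30, so local arrival = 9:45 PM − 9:30 = 12:15 PM on Jun 12.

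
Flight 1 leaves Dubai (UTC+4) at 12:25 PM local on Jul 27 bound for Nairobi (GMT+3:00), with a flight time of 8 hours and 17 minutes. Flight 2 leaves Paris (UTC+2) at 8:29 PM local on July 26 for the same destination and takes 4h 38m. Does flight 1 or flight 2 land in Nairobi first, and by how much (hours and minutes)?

Flight 1 in UTC: 12:25 PM − 4:00 = 8:25 AM on Jul 27.
+8 hours 17 minutes → arrive 4:42 PM UTC on Jul 27.
Flight 2 in UTC: 8:29 PM − 2:00 = 6:29 PM on Jul 26.
+4 hours 38 minutes → arrive 11:07 PM UTC on Jul 26.
Flight 2 lands earlier by 17 hours 35 minutes.

the second, by 17 hours 35 minutes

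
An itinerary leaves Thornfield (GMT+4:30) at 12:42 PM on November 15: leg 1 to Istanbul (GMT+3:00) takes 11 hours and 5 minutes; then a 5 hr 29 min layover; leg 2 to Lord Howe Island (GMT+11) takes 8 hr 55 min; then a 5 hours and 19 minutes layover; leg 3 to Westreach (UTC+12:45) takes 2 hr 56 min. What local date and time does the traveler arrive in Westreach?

6:41 AM on Nov 17

Convert departure to UTC: 12:42 PM − 4:30 = 8:12 AM UTC on Nov 15.
Add 11 hours 5 minutes leg 1 → 7:17 PM UTC.
Add 5 hours and 29 minutes layover in Istanbul → 12:46 AM UTC (Nov 16).
Add 8 hours 55 minutes leg 2 → 9:41 AM UTC.
Add 5 hours 19 minutes layover in Lord Howe Island → 3:00 PM UTC.
Add 2 hours and 56 minutes leg 3 → 5:56 PM UTC.
Westreach is UTC+12:45, so local arrival = 5:56 PM + 12:45 = 6:41 AM on Nov 17.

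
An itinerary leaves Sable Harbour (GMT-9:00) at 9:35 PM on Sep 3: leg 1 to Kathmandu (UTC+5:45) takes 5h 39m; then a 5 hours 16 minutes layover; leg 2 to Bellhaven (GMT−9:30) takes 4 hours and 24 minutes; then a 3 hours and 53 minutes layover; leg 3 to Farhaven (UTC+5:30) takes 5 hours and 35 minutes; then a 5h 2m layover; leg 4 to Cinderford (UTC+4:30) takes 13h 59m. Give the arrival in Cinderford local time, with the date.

6:53 AM on September 6

Convert departure to UTC: 9:35 PM + 9:00 = 6:35 AM UTC on Sep 4.
Add 5 hours and 39 minutes leg 1 → 12:14 PM UTC.
Add 5 hours and 16 minutes layover in Kathmandu → 5:30 PM UTC.
Add 4 hours and 24 minutes leg 2 → 9:54 PM UTC.
Add 3 hours and 53 minutes layover in Bellhaven → 1:47 AM UTC (Sep 5).
Add 5 hours 35 minutes leg 3 → 7:22 AM UTC.
Add 5 hours 2 minutes layover in Farhaven → 12:24 PM UTC.
Add 13 hours and 59 minutes leg 4 → 2:23 AM UTC (Sep 6).
Cinderford is UTC+4:30, so local arrival = 2:23 AM + 4:30 = 6:53 AM on Sep 6.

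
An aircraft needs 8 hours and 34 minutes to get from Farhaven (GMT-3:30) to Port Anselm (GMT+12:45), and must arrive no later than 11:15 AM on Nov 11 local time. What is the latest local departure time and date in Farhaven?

10:26 AM on Nov 10

Target arrival in UTC: 11:15 AM − 12:45 = 10:30 PM on Nov 10.
Subtract 8 hours 34 minutes → departure 1:56 PM UTC on Nov 10.
Farhaven is UTC−3:30: 1:56 PM − 3:30 = 10:26 AM on Nov 10.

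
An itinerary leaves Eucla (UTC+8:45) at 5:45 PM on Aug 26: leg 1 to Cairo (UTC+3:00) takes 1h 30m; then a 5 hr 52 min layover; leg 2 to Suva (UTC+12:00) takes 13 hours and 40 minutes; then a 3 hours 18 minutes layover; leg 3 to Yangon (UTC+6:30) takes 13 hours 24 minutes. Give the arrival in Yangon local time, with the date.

5:14 AM on August 28

Convert departure to UTC: 5:45 PM − 8:45 = 9:00 AM UTC on Aug 26.
Add 1 hour 30 minutes leg 1 → 10:30 AM UTC.
Add 5 hours 52 minutes layover in Cairo → 4:22 PM UTC.
Add 13 hours 40 minutes leg 2 → 6:02 AM UTC (Aug 27).
Add 3 hours 18 minutes layover in Suva → 9:20 AM UTC.
Add 13 hours and 24 minutes leg 3 → 10:44 PM UTC.
Yangon is UTC+6:30, so local arrival = 10:44 PM + 6:30 = 5:14 AM on Aug 28.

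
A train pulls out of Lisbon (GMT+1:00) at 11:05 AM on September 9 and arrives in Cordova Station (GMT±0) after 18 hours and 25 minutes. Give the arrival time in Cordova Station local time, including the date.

Convert departure to UTC: 11:05 AM − 1:00 = 10:05 AM UTC on Sep 9.
Add 18 hours 25 minutes travel time → 4:30 AM UTC (Sep 10).
Cordova Station is UTC+0, so local arrival is the same: 4:30 AM on Sep 10.

4:30 AM on September 10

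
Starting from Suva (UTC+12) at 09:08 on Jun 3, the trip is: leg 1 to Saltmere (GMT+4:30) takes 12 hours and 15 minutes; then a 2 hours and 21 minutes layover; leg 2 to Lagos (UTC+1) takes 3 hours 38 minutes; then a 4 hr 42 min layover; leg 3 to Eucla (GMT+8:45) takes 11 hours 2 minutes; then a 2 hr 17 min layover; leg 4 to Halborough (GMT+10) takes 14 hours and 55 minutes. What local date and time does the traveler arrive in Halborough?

10:18 on June 5

Convert departure to UTC: 09:08 − 12:00 = 21:08 UTC on Jun 2.
Add 12 hours 15 minutes leg 1 → 09:23 UTC (Jun 3).
Add 2 hours and 21 minutes layover in Saltmere → 11:44 UTC.
Add 3 hours 38 minutes leg 2 → 15:22 UTC.
Add 4 hours 42 minutes layover in Lagos → 20:04 UTC.
Add 11 hours 2 minutes leg 3 → 07:06 UTC (Jun 4).
Add 2 hours and 17 minutes layover in Eucla → 09:23 UTC.
Add 14 hours and 55 minutes leg 4 → 00:18 UTC (Jun 5).
Halborough is UTC+10:00, so local arrival = 00:18 + 10:00 = 10:18 on Jun 5.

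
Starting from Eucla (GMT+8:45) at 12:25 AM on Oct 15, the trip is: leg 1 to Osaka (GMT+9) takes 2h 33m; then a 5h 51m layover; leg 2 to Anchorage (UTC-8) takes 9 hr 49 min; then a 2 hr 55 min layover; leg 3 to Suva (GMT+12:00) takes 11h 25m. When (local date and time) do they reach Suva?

12:13 PM on October 16

Convert departure to UTC: 12:25 AM − 8:45 = 3:40 PM UTC on Oct 14.
Add 2 hours 33 minutes leg 1 → 6:13 PM UTC.
Add 5 hours 51 minutes layover in Osaka → 12:04 AM UTC (Oct 15).
Add 9 hours and 49 minutes leg 2 → 9:53 AM UTC.
Add 2 hours 55 minutes layover in Anchorage → 12:48 PM UTC.
Add 11 hours 25 minutes leg 3 → 12:13 AM UTC (Oct 16).
Suva is UTC+12:00, so local arrival = 12:13 AM + 12:00 = 12:13 PM on Oct 16.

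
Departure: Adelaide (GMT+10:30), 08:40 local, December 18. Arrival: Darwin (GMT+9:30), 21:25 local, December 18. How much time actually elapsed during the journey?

13 hours 45 minutes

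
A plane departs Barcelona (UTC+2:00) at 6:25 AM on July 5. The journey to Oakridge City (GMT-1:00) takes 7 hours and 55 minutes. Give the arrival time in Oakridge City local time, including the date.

11:20 AM on Jul 5

Convert departure to UTC: 6:25 AM − 2:00 = 4:25 AM UTC on Jul 5.
Add 7 hours 55 minutes travel time → 12:20 PM UTC.
Oakridge City is UTC−1:00, so local arrival = 12:20 PM − 1:00 = 11:20 AM on Jul 5.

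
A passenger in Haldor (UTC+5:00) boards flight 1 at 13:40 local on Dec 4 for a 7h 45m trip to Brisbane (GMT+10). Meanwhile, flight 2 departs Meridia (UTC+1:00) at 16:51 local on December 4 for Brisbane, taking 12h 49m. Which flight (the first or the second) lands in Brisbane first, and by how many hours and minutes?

Flight 1 in UTC: 13:40 − 5:00 = 08:40 on Dec 4.
+7 hours 45 minutes → arrive 16:25 UTC on Dec 4.
Flight 2 in UTC: 16:51 − 1:00 = 15:51 on Dec 4.
+12 hours 49 minutes → arrive 04:40 UTC on Dec 5.
Flight 1 lands earlier by 12 hours 15 minutes.

the first, by 12 hours 15 minutes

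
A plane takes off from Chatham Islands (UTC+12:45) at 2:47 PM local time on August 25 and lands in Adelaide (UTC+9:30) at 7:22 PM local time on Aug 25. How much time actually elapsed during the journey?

7 hours 50 minutes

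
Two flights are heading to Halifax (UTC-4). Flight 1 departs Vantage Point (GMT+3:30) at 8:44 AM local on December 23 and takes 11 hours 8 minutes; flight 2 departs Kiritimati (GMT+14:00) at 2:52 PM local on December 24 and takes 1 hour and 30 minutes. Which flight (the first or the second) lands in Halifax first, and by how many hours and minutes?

Flight 1 in UTC: 8:44 AM − 3:30 = 5:14 AM on Dec 23.
+11 hours 8 minutes → arrive 4:22 PM UTC on Dec 23.
Flight 2 in UTC: 2:52 PM − 14:00 = 12:52 AM on Dec 24.
+1 hour and 30 minutes → arrive 2:22 AM UTC on Dec 24.
Flight 1 lands earlier by 10 hours.

the first, by 10 hours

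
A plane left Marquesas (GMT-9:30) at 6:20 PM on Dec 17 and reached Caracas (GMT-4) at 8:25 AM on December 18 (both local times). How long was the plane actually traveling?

Caracas is 5:30 ahead of Marquesas.
Clock-face elapsed time (ignoring zones) is 14 hours 5 minutes.
Actual elapsed = 14 hours 5 minutes − 5:30 = 8 hours 35 minutes.

8 hours 35 minutes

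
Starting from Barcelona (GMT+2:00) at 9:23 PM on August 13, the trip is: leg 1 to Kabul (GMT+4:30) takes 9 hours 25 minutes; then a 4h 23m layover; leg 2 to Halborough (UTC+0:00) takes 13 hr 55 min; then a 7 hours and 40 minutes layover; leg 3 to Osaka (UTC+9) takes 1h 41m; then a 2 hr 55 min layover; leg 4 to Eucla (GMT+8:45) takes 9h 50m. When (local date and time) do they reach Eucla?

5:57 AM on Aug 16

Convert departure to UTC: 9:23 PM − 2:00 = 7:23 PM UTC on Aug 13.
Add 9 hours 25 minutes leg 1 → 4:48 AM UTC (Aug 14).
Add 4 hours 23 minutes layover in Kabul → 9:11 AM UTC.
Add 13 hours and 55 minutes leg 2 → 11:06 PM UTC.
Add 7 hours 40 minutes layover in Halborough → 6:46 AM UTC (Aug 15).
Add 1 hour and 41 minutes leg 3 → 8:27 AM UTC.
Add 2 hours 55 minutes layover in Osaka → 11:22 AM UTC.
Add 9 hours 50 minutes leg 4 → 9:12 PM UTC.
Eucla is UTC+8:45, so local arrival = 9:12 PM + 8:45 = 5:57 AM on Aug 16.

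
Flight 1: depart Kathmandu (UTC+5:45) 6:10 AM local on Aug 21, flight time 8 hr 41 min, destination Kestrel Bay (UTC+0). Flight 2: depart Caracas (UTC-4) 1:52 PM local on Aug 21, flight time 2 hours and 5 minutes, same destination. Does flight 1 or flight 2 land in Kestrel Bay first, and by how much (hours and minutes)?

the first, by 10 hours 51 minutes

Flight 1 in UTC: 6:10 AM − 5:45 = 12:25 AM on Aug 21.
+8 hours and 41 minutes → arrive 9:06 AM UTC on Aug 21.
Flight 2 in UTC: 1:52 PM + 4:00 = 5:52 PM on Aug 21.
+2 hours 5 minutes → arrive 7:57 PM UTC on Aug 21.
Flight 1 lands earlier by 10 hours 51 minutes.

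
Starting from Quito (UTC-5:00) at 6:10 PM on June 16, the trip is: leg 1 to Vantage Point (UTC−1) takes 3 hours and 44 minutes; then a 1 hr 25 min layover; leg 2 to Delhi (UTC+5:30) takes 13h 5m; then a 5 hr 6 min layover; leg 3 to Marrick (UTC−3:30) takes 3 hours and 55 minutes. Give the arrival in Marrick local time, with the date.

10:55 PM on Jun 17

Convert departure to UTC: 6:10 PM + 5:00 = 11:10 PM UTC on Jun 16.
Add 3 hours 44 minutes leg 1 → 2:54 AM UTC (Jun 17).
Add 1 hour 25 minutes layover in Vantage Point → 4:19 AM UTC.
Add 13 hours and 5 minutes leg 2 → 5:24 PM UTC.
Add 5 hours 6 minutes layover in Delhi → 10:30 PM UTC.
Add 3 hours and 55 minutes leg 3 → 2:25 AM UTC (Jun 18).
Marrick is UTC−3:30, so local arrival = 2:25 AM − 3:30 = 10:55 PM on Jun 17.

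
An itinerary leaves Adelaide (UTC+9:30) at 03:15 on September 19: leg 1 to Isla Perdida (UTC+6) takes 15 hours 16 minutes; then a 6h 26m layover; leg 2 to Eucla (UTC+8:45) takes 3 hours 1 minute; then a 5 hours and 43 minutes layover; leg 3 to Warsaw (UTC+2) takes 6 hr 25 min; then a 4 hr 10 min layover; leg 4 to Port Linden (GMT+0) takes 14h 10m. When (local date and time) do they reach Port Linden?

Convert departure to UTC: 03:15 − 9:30 = 17:45 UTC on Sep 18.
Add 15 hours and 16 minutes leg 1 → 09:01 UTC (Sep 19).
Add 6 hours 26 minutes layover in Isla Perdida → 15:27 UTC.
Add 3 hours 1 minute leg 2 → 18:28 UTC.
Add 5 hours 43 minutes layover in Eucla → 00:11 UTC (Sep 20).
Add 6 hours 25 minutes leg 3 → 06:36 UTC.
Add 4 hours and 10 minutes layover in Warsaw → 10:46 UTC.
Add 14 hours and 10 minutes leg 4 → 00:56 UTC (Sep 21).
Port Linden is UTC+0, so local arrival is the same: 00:56 on Sep 21.

00:56 on September 21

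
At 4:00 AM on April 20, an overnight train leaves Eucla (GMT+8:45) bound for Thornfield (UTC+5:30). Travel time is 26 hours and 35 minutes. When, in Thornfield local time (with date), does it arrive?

Convert departure to UTC: 4:00 AM − 8:45 = 7:15 PM UTC on Apr 19.
Add 26 hours 35 minutes travel time → 9:50 PM UTC (Apr 20).
Thornfield is UTC+5:30, so local arrival = 9:50 PM + 5:30 = 3:20 AM on Apr 21.

3:20 AM on Apr 21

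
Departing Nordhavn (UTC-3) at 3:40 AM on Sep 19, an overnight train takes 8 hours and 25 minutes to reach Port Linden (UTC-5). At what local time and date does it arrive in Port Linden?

Port Linden is 2:00 behind Nordhavn.
After 8 hours and 25 minutes it is 12:05 PM in Nordhavn.
Shift by the zone difference: 12:05 PM − 2:00 = 10:05 AM on Sep 19 in Port Linden.

10:05 AM on Sep 19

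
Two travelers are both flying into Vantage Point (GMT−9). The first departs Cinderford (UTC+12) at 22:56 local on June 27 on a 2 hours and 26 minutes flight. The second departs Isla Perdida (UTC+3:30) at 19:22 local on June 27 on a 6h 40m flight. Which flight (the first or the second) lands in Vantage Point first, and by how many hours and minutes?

Flight 1 in UTC: 22:56 − 12:00 = 10:56 on Jun 27.
+2 hours and 26 minutes → arrive 13:22 UTC on Jun 27.
Flight 2 in UTC: 19:22 − 3:30 = 15:52 on Jun 27.
+6 hours and 40 minutes → arrive 22:32 UTC on Jun 27.
Flight 1 lands earlier by 9 hours 10 minutes.

the first, by 9 hours 10 minutes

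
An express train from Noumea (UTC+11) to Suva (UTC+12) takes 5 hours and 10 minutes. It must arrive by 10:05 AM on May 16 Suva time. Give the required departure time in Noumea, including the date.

Target arrival in UTC: 10:05 AM − 12:00 = 10:05 PM on May 15.
Subtract 5 hours and 10 minutes → departure 4:55 PM UTC on May 15.
Noumea is UTC+11:00: 4:55 PM + 11:00 = 3:55 AM on May 16.

3:55 AM on May 16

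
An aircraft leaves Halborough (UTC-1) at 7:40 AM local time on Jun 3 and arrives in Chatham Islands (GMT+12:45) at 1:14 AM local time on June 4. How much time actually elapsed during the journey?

3 hours 49 minutes

Departure in UTC: 7:40 AM + 1:00 = 8:40 AM on Jun 3.
Arrival in UTC: 1:14 AM − 12:45 = 12:29 PM on Jun 3.
Elapsed = 12:29 PM − 8:40 AM = 3 hours 49 minutes.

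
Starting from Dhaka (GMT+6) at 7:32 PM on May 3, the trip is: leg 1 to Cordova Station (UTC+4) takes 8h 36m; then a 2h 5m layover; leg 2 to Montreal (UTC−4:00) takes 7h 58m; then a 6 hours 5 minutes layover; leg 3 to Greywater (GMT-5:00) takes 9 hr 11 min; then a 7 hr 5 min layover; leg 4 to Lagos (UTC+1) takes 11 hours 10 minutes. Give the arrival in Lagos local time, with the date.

Convert departure to UTC: 7:32 PM − 6:00 = 1:32 PM UTC on May 3.
Add 8 hours and 36 minutes leg 1 → 10:08 PM UTC.
Add 2 hours and 5 minutes layover in Cordova Station → 12:13 AM UTC (May 4).
Add 7 hours and 58 minutes leg 2 → 8:11 AM UTC.
Add 6 hours and 5 minutes layover in Montreal → 2:16 PM UTC.
Add 9 hours 11 minutes leg 3 → 11:27 PM UTC.
Add 7 hours and 5 minutes layover in Greywater → 6:32 AM UTC (May 5).
Add 11 hours 10 minutes leg 4 → 5:42 PM UTC.
Lagos is UTC+1:00, so local arrival = 5:42 PM + 1:00 = 6:42 PM on May 5.

6:42 PM on May 5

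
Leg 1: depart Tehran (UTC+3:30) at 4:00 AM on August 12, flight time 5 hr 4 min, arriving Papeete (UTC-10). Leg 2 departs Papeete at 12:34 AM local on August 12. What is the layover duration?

Convert departure to UTC: 4:00 AM − 3:30 = 12:30 AM UTC on Aug 12.
Add 5 hours and 4 minutes flight time → 5:34 AM UTC.
Papeete is UTC−10:00, so local arrival = 5:34 AM − 10:00 = 7:34 PM on Aug 11.
Layover = 12:34 AM − 7:34 PM (+1 day) = 5 hours.

5 hours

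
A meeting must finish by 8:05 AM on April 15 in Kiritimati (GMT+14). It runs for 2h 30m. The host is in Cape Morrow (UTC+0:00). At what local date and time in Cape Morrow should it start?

3:35 PM on Apr 14

Target end time in UTC: 8:05 AM − 14:00 = 6:05 PM on Apr 14.
Subtract 2 hours 30 minutes → start 3:35 PM UTC on Apr 14.
Cape Morrow is UTC+0, so start is 3:35 PM on Apr 14.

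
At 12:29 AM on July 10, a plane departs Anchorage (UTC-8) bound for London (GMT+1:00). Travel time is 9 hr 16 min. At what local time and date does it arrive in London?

6:45 PM on July 10

Convert departure to UTC: 12:29 AM + 8:00 = 8:29 AM UTC on Jul 10.
Add 9 hours and 16 minutes travel time → 5:45 PM UTC.
London is UTC+1:00, so local arrival = 5:45 PM + 1:00 = 6:45 PM on Jul 10.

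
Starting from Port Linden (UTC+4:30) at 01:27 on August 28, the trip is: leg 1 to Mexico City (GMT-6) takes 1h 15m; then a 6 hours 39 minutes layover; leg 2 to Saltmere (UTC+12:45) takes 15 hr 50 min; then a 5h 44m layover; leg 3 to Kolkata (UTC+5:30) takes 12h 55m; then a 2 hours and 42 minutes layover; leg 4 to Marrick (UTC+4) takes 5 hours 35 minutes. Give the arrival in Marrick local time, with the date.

03:37 on Aug 30

Convert departure to UTC: 01:27 − 4:30 = 20:57 UTC on Aug 27.
Add 1 hour 15 minutes leg 1 → 22:12 UTC.
Add 6 hours and 39 minutes layover in Mexico City → 04:51 UTC (Aug 28).
Add 15 hours 50 minutes leg 2 → 20:41 UTC.
Add 5 hours and 44 minutes layover in Saltmere → 02:25 UTC (Aug 29).
Add 12 hours 55 minutes leg 3 → 15:20 UTC.
Add 2 hours and 42 minutes layover in Kolkata → 18:02 UTC.
Add 5 hours and 35 minutes leg 4 → 23:37 UTC.
Marrick is UTC+4:00, so local arrival = 23:37 + 4:00 = 03:37 on Aug 30.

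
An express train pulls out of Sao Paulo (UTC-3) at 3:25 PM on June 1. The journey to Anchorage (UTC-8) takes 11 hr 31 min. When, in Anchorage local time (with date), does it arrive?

9:56 PM on Jun 1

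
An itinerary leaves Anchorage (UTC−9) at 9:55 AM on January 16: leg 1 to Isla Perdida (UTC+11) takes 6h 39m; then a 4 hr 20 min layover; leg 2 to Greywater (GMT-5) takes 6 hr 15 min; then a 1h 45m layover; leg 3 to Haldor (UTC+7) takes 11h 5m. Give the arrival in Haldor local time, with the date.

Convert departure to UTC: 9:55 AM + 9:00 = 6:55 PM UTC on Jan 16.
Add 6 hours and 39 minutes leg 1 → 1:34 AM UTC (Jan 17).
Add 4 hours 20 minutes layover in Isla Perdida → 5:54 AM UTC.
Add 6 hours 15 minutes leg 2 → 12:09 PM UTC.
Add 1 hour 45 minutes layover in Greywater → 1:54 PM UTC.
Add 11 hours and 5 minutes leg 3 → 12:59 AM UTC (Jan 18).
Haldor is UTC+7:00, so local arrival = 12:59 AM + 7:00 = 7:59 AM on Jan 18.

7:59 AM on Jan 18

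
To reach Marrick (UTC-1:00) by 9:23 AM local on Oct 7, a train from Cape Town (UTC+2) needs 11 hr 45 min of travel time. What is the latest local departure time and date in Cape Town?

Target arrival in UTC: 9:23 AM + 1:00 = 10:23 AM on Oct 7.
Subtract 11 hours 45 minutes → departure 10:38 PM UTC on Oct 6.
Cape Town is UTC+2:00: 10:38 PM + 2:00 = 12:38 AM on Oct 7.

12:38 AM on October 7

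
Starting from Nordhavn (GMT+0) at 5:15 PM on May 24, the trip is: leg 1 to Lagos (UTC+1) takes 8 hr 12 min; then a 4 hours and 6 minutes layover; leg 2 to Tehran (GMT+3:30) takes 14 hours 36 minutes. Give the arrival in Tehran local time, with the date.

Nordhavn is at UTC+0, so departure is already 5:15 PM UTC on May 24.
Add 8 hours and 12 minutes leg 1 → 1:27 AM UTC (May 25).
Add 4 hours and 6 minutes layover in Lagos → 5:33 AM UTC.
Add 14 hours 36 minutes leg 2 → 8:09 PM UTC.
Tehran is UTC+3:30, so local arrival = 8:09 PM + 3:30 = 11:39 PM on May 25.

11:39 PM on May 25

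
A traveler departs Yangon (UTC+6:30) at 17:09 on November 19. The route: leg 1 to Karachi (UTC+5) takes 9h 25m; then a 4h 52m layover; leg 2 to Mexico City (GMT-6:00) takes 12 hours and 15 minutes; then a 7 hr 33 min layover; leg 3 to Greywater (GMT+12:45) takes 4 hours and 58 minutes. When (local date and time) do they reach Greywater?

Convert departure to UTC: 17:09 − 6:30 = 10:39 UTC on Nov 19.
Add 9 hours and 25 minutes leg 1 → 20:04 UTC.
Add 4 hours and 52 minutes layover in Karachi → 00:56 UTC (Nov 20).
Add 12 hours and 15 minutes leg 2 → 13:11 UTC.
Add 7 hours 33 minutes layover in Mexico City → 20:44 UTC.
Add 4 hours 58 minutes leg 3 → 01:42 UTC (Nov 21).
Greywater is UTC+12:45, so local arrival = 01:42 + 12:45 = 14:27 on Nov 21.

14:27 on November 21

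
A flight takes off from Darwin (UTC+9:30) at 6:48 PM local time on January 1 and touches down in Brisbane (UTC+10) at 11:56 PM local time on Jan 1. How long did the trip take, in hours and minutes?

4 hours 38 minutes

Departure in UTC: 6:48 PM − 9:30 = 9:18 AM on Jan 1.
Arrival in UTC: 11:56 PM − 10:00 = 1:56 PM on Jan 1.
Elapsed = 1:56 PM − 9:18 AM = 4 hours 38 minutes.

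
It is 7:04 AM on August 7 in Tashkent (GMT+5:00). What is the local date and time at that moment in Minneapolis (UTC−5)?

9:04 PM on August 6

In UTC: 7:04 AM − 5:00 = 2:04 AM on Aug 7.
Minneapolis is UTC−5:00: 2:04 AM − 5:00 = 9:04 PM on Aug 6.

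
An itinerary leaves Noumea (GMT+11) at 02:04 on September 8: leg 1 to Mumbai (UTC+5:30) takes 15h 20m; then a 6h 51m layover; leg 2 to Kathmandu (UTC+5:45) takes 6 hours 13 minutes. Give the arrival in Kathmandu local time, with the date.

Convert departure to UTC: 02:04 − 11:00 = 15:04 UTC on Sep 7.
Add 15 hours 20 minutes leg 1 → 06:24 UTC (Sep 8).
Add 6 hours 51 minutes layover in Mumbai → 13:15 UTC.
Add 6 hours and 13 minutes leg 2 → 19:28 UTC.
Kathmandu is UTC+5:45, so local arrival = 19:28 + 5:45 = 01:13 on Sep 9.

01:13 on September 9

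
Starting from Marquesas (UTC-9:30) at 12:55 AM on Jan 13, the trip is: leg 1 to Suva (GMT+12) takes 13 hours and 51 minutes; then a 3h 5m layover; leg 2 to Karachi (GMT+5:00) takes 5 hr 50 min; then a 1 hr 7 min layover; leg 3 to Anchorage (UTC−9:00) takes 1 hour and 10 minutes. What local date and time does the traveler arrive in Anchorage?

2:28 AM on January 14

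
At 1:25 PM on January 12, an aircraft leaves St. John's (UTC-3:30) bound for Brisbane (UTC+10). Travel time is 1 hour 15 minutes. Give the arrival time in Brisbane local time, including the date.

Convert departure to UTC: 1:25 PM + 3:30 = 4:55 PM UTC on Jan 12.
Add 1 hour and 15 minutes travel time → 6:10 PM UTC.
Brisbane is UTC+10:00, so local arrival = 6:10 PM + 10:00 = 4:10 AM on Jan 13.

4:10 AM on January 13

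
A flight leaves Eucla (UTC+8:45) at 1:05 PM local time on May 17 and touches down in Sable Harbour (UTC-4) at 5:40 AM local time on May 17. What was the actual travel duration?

Departure in UTC: 1:05 PM − 8:45 = 4:20 AM on May 17.
Arrival in UTC: 5:40 AM + 4:00 = 9:40 AM on May 17.
Elapsed = 9:40 AM − 4:20 AM = 5 hours 20 minutes.

5 hours 20 minutes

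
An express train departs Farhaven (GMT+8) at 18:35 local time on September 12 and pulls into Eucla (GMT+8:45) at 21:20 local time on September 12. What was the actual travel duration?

Departure in UTC: 18:35 − 8:00 = 10:35 on Sep 12.
Arrival in UTC: 21:20 − 8:45 = 12:35 on Sep 12.
Elapsed = 12:35 − 10:35 = 2 hours.

2 hours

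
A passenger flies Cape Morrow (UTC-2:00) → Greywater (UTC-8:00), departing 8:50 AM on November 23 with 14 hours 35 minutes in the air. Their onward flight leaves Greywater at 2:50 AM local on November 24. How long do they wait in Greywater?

Convert departure to UTC: 8:50 AM + 2:00 = 10:50 AM UTC on Nov 23.
Add 14 hours and 35 minutes flight time → 1:25 AM UTC (Nov 24).
Greywater is UTC−8:00, so local arrival = 1:25 AM − 8:00 = 5:25 PM on Nov 23.
Layover = 2:50 AM − 5:25 PM (+1 day) = 9 hours 25 minutes.

9 hours 25 minutes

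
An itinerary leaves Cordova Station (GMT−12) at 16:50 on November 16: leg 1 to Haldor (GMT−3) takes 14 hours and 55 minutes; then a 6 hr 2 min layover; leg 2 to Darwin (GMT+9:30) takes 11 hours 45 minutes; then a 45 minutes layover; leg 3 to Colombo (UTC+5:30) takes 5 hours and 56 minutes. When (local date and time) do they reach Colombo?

Convert departure to UTC: 16:50 + 12:00 = 04:50 UTC on Nov 17.
Add 14 hours and 55 minutes leg 1 → 19:45 UTC.
Add 6 hours 2 minutes layover in Haldor → 01:47 UTC (Nov 18).
Add 11 hours 45 minutes leg 2 → 13:32 UTC.
Add 45 minutes layover in Darwin → 14:17 UTC.
Add 5 hours and 56 minutes leg 3 → 20:13 UTC.
Colombo is UTC+5:30, so local arrival = 20:13 + 5:30 = 01:43 on Nov 19.

01:43 on Nov 19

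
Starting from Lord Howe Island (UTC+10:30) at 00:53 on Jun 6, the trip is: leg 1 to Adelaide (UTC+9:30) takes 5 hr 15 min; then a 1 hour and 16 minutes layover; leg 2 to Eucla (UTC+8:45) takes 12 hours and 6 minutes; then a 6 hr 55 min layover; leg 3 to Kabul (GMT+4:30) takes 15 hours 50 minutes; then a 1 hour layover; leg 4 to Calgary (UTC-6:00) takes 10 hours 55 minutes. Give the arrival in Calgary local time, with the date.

13:40 on June 7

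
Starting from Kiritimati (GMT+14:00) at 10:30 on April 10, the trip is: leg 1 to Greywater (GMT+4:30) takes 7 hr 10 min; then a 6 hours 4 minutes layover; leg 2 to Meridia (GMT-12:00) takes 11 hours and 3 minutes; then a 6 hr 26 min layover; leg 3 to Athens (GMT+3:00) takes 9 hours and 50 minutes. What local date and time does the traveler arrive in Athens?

16:03 on April 11

Convert departure to UTC: 10:30 − 14:00 = 20:30 UTC on Apr 9.
Add 7 hours 10 minutes leg 1 → 03:40 UTC (Apr 10).
Add 6 hours and 4 minutes layover in Greywater → 09:44 UTC.
Add 11 hours 3 minutes leg 2 → 20:47 UTC.
Add 6 hours 26 minutes layover in Meridia → 03:13 UTC (Apr 11).
Add 9 hours and 50 minutes leg 3 → 13:03 UTC.
Athens is UTC+3:00, so local arrival = 13:03 + 3:00 = 16:03 on Apr 11.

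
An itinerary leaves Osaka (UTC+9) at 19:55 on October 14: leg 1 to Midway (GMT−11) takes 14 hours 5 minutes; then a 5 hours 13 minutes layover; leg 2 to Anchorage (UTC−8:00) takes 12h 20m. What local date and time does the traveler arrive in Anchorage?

10:33 on Oct 15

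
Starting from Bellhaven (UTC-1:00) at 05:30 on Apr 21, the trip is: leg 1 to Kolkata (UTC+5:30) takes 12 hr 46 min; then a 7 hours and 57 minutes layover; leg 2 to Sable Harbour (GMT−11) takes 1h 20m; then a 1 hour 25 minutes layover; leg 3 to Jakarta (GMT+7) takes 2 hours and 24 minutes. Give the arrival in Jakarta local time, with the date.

15:22 on April 22

Convert departure to UTC: 05:30 + 1:00 = 06:30 UTC on Apr 21.
Add 12 hours and 46 minutes leg 1 → 19:16 UTC.
Add 7 hours 57 minutes layover in Kolkata → 03:13 UTC (Apr 22).
Add 1 hour 20 minutes leg 2 → 04:33 UTC.
Add 1 hour 25 minutes layover in Sable Harbour → 05:58 UTC.
Add 2 hours and 24 minutes leg 3 → 08:22 UTC.
Jakarta is UTC+7:00, so local arrival = 08:22 + 7:00 = 15:22 on Apr 22.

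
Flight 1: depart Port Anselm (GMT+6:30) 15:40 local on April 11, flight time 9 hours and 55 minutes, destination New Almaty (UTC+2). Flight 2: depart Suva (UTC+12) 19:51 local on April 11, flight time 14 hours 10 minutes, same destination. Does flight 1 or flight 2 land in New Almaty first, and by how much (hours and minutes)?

the first, by 2 hours 56 minutes

Flight 1 in UTC: 15:40 − 6:30 = 09:10 on Apr 11.
+9 hours 55 minutes → arrive 19:05 UTC on Apr 11.
Flight 2 in UTC: 19:51 − 12:00 = 07:51 on Apr 11.
+14 hours 10 minutes → arrive 22:01 UTC on Apr 11.
Flight 1 lands earlier by 2 hours 56 minutes.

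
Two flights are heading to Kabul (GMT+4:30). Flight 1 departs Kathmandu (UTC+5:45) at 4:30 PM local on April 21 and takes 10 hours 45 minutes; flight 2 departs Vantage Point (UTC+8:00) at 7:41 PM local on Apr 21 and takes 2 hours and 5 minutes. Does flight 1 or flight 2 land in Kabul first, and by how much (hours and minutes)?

the second, by 7 hours 44 minutes

Flight 1 in UTC: 4:30 PM − 5:45 = 10:45 AM on Apr 21.
+10 hours and 45 minutes → arrive 9:30 PM UTC on Apr 21.
Flight 2 in UTC: 7:41 PM − 8:00 = 11:41 AM on Apr 21.
+2 hours and 5 minutes → arrive 1:46 PM UTC on Apr 21.
Flight 2 lands earlier by 7 hours 44 minutes.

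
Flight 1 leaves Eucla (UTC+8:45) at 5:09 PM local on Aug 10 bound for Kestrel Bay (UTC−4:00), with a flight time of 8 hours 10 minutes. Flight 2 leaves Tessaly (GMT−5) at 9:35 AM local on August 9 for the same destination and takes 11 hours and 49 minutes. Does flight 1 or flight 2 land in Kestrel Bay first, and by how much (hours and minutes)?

Flight 1 in UTC: 5:09 PM − 8:45 = 8:24 AM on Aug 10.
+8 hours and 10 minutes → arrive 4:34 PM UTC on Aug 10.
Flight 2 in UTC: 9:35 AM + 5:00 = 2:35 PM on Aug 9.
+11 hours 49 minutes → arrive 2:24 AM UTC on Aug 10.
Flight 2 lands earlier by 14 hours 10 minutes.

the second, by 14 hours 10 minutes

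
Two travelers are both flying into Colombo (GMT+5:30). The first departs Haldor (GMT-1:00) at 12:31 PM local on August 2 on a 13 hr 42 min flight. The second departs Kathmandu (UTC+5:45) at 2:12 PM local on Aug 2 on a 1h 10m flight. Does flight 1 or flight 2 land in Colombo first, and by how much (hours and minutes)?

Flight 1 in UTC: 12:31 PM + 1:00 = 1:31 PM on Aug 2.
+13 hours and 42 minutes → arrive 3:13 AM UTC on Aug 3.
Flight 2 in UTC: 2:12 PM − 5:45 = 8:27 AM on Aug 2.
+1 hour and 10 minutes → arrive 9:37 AM UTC on Aug 2.
Flight 2 lands earlier by 17 hours 36 minutes.

the second, by 17 hours 36 minutes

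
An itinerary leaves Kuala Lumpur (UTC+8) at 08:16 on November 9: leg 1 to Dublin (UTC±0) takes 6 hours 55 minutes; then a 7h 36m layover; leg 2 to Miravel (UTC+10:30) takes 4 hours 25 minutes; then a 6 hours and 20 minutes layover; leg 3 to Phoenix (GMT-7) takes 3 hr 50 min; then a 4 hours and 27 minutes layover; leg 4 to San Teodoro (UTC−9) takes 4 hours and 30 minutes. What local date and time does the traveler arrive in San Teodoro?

05:19 on November 10

Convert departure to UTC: 08:16 − 8:00 = 00:16 UTC on Nov 9.
Add 6 hours and 55 minutes leg 1 → 07:11 UTC.
Add 7 hours 36 minutes layover in Dublin → 14:47 UTC.
Add 4 hours and 25 minutes leg 2 → 19:12 UTC.
Add 6 hours 20 minutes layover in Miravel → 01:32 UTC (Nov 10).
Add 3 hours and 50 minutes leg 3 → 05:22 UTC.
Add 4 hours 27 minutes layover in Phoenix → 09:49 UTC.
Add 4 hours and 30 minutes leg 4 → 14:19 UTC.
San Teodoro is UTC−9:00, so local arrival = 14:19 − 9:00 = 05:19 on Nov 10.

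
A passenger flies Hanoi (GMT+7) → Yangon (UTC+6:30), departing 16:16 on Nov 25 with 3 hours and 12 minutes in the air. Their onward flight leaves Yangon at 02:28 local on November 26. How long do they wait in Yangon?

7 hours 30 minutes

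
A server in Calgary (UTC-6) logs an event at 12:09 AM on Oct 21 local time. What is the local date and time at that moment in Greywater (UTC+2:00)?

Greywater is 8:00 ahead of Calgary.
Shift by the zone difference: 12:09 AM + 8:00 = 8:09 AM on Oct 21 in Greywater.

8:09 AM on Oct 21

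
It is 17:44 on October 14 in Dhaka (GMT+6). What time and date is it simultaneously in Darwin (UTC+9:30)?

In UTC: 17:44 − 6:00 = 11:44 on Oct 14.
Darwin is UTC+9:30: 11:44 + 9:30 = 21:14 on Oct 14.

21:14 on October 14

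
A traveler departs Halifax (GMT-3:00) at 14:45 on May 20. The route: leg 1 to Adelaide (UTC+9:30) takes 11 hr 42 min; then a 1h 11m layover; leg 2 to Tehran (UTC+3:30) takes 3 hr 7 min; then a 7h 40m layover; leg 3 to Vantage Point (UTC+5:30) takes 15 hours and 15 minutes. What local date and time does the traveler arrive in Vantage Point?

Convert departure to UTC: 14:45 + 3:00 = 17:45 UTC on May 20.
Add 11 hours 42 minutes leg 1 → 05:27 UTC (May 21).
Add 1 hour 11 minutes layover in Adelaide → 06:38 UTC.
Add 3 hours 7 minutes leg 2 → 09:45 UTC.
Add 7 hours and 40 minutes layover in Tehran → 17:25 UTC.
Add 15 hours 15 minutes leg 3 → 08:40 UTC (May 22).
Vantage Point is UTC+5:30, so local arrival = 08:40 + 5:30 = 14:10 on May 22.

14:10 on May 22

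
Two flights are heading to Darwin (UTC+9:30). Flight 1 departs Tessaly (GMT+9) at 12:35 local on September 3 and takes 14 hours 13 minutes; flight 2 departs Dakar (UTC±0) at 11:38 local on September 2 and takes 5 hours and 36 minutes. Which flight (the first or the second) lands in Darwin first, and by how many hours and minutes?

the second, by 24 hours 34 minutes

Flight 1 in UTC: 12:35 − 9:00 = 03:35 on Sep 3.
+14 hours 13 minutes → arrive 17:48 UTC on Sep 3.
Flight 2 departs at 11:38 UTC (Sep 2).
+5 hours 36 minutes → arrive 17:14 UTC on Sep 2.
Flight 2 lands earlier by 24 hours 34 minutes.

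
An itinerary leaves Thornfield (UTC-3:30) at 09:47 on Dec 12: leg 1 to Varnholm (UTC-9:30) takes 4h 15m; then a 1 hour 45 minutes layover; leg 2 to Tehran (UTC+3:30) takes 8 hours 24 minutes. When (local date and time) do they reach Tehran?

Convert departure to UTC: 09:47 + 3:30 = 13:17 UTC on Dec 12.
Add 4 hours 15 minutes leg 1 → 17:32 UTC.
Add 1 hour 45 minutes layover in Varnholm → 19:17 UTC.
Add 8 hours and 24 minutes leg 2 → 03:41 UTC (Dec 13).
Tehran is UTC+3:30, so local arrival = 03:41 + 3:30 = 07:11 on Dec 13.

07:11 on Dec 13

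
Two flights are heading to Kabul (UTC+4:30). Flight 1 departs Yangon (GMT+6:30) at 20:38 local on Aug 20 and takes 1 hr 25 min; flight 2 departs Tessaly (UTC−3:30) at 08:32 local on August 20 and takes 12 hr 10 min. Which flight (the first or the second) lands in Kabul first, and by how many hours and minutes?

the first, by 8 hours 39 minutes

Flight 1 in UTC: 20:38 − 6:30 = 14:08 on Aug 20.
+1 hour 25 minutes → arrive 15:33 UTC on Aug 20.
Flight 2 in UTC: 08:32 + 3:30 = 12:02 on Aug 20.
+12 hours and 10 minutes → arrive 00:12 UTC on Aug 21.
Flight 1 lands earlier by 8 hours 39 minutes.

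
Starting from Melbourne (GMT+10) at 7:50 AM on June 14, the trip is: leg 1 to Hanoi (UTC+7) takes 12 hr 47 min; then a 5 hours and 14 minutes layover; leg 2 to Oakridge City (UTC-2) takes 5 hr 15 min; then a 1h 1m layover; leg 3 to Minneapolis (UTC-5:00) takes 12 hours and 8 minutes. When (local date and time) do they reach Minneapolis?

5:15 AM on Jun 15

Convert departure to UTC: 7:50 AM − 10:00 = 9:50 PM UTC on Jun 13.
Add 12 hours and 47 minutes leg 1 → 10:37 AM UTC (Jun 14).
Add 5 hours 14 minutes layover in Hanoi → 3:51 PM UTC.
Add 5 hours and 15 minutes leg 2 → 9:06 PM UTC.
Add 1 hour and 1 minute layover in Oakridge City → 10:07 PM UTC.
Add 12 hours 8 minutes leg 3 → 10:15 AM UTC (Jun 15).
Minneapolis is UTC−5:00, so local arrival = 10:15 AM − 5:00 = 5:15 AM on Jun 15.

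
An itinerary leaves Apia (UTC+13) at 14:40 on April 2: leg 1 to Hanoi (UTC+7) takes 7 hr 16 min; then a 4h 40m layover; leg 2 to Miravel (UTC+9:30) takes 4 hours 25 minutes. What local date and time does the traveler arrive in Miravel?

03:31 on April 3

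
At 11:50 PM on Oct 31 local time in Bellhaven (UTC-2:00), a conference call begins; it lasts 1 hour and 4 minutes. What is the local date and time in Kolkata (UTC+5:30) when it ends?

8:24 AM on Nov 1

Kolkata is 7:30 ahead of Bellhaven.
After 1 hour 4 minutes it is 12:54 AM (Nov 1) in Bellhaven.
Shift by the zone difference: 12:54 AM + 7:30 = 8:24 AM on Nov 1 in Kolkata.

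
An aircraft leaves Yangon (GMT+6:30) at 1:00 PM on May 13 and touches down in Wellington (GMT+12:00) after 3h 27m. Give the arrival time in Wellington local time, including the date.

9:57 PM on May 13

Convert departure to UTC: 1:00 PM − 6:30 = 6:30 AM UTC on May 13.
Add 3 hours 27 minutes travel time → 9:57 AM UTC.
Wellington is UTC+12:00, so local arrival = 9:57 AM + 12:00 = 9:57 PM on May 13.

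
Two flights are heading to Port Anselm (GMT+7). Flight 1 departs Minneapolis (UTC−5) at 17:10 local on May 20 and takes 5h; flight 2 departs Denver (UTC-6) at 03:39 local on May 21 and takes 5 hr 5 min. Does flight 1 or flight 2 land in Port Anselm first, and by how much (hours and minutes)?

the first, by 11 hours 34 minutes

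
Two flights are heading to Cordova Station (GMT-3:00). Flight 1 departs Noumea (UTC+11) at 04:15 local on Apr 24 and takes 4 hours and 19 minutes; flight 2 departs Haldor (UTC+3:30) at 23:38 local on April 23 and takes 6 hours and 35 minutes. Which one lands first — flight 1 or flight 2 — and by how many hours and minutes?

Flight 1 in UTC: 04:15 − 11:00 = 17:15 on Apr 23.
+4 hours and 19 minutes → arrive 21:34 UTC on Apr 23.
Flight 2 in UTC: 23:38 − 3:30 = 20:08 on Apr 23.
+6 hours and 35 minutes → arrive 02:43 UTC on Apr 24.
Flight 1 lands earlier by 5 hours 9 minutes.

the first, by 5 hours 9 minutes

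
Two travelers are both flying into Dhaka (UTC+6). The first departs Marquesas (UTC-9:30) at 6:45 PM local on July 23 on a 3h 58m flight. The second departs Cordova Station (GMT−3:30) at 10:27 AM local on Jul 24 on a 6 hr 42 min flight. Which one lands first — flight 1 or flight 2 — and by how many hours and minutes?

Flight 1 in UTC: 6:45 PM + 9:30 = 4:15 AM on Jul 24.
+3 hours 58 minutes → arrive 8:13 AM UTC on Jul 24.
Flight 2 in UTC: 10:27 AM + 3:30 = 1:57 PM on Jul 24.
+6 hours and 42 minutes → arrive 8:39 PM UTC on Jul 24.
Flight 1 lands earlier by 12 hours 26 minutes.

the first, by 12 hours 26 minutes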